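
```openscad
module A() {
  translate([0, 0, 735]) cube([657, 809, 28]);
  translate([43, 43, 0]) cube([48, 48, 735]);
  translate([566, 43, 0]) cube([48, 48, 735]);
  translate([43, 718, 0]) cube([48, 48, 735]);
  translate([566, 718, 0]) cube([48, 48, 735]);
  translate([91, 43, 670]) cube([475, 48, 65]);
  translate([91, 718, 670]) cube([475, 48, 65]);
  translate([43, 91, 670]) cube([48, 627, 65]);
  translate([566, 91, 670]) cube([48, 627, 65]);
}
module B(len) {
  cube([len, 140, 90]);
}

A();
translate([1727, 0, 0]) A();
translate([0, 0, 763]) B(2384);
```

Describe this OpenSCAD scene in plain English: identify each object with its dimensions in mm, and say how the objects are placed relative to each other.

A is a rectangular dining table. The top is 657×809×28 mm with its upper surface at z = 763 mm. It stands on four 48×48 mm square legs, each inset 43 mm from the nearest pair of top edges, running from the floor to the underside of the top. Four apron rails, 48 mm thick and 65 mm tall, run between adjacent legs with their top edges flush with the underside of the top and their outer faces flush with the legs' outer faces.

B is a rectangular beam 2384 mm long (x), 140 mm deep (y), 90 mm thick (z).

The beam spans the tops of two tables placed 1070 mm apart, resting at z = 763 mm.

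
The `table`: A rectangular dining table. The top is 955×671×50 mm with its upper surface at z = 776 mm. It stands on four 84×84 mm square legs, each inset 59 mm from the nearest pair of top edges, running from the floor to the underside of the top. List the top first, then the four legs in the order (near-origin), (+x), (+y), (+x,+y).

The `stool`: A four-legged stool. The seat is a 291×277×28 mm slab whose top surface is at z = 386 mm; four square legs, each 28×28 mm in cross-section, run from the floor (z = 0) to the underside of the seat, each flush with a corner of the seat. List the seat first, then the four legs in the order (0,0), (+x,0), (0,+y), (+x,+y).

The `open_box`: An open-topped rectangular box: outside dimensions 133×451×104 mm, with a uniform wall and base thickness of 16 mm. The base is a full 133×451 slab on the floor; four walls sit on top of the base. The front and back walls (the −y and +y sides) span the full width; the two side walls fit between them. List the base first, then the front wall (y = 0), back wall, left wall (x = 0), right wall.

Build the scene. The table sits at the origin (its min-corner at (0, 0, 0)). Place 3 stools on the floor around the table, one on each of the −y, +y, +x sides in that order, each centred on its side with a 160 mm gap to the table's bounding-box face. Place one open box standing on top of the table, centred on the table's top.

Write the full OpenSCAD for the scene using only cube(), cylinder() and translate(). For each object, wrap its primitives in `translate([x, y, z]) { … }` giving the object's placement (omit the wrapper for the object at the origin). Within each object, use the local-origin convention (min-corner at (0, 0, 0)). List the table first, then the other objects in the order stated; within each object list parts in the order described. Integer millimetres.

translate([0, 0, 726]) cube([955, 671, 50]);
translate([59, 59, 0]) cube([84, 84, 726]);
translate([812, 59, 0]) cube([84, 84, 726]);
translate([59, 528, 0]) cube([84, 84, 726]);
translate([812, 528, 0]) cube([84, 84, 726]);
translate([332, -437, 0]) {
  translate([0, 0, 358]) cube([291, 277, 28]);
  cube([28, 28, 358]);
  translate([263, 0, 0]) cube([28, 28, 358]);
  translate([0, 249, 0]) cube([28, 28, 358]);
  translate([263, 249, 0]) cube([28, 28, 358]);
}
translate([332, 831, 0]) {
  translate([0, 0, 358]) cube([291, 277, 28]);
  cube([28, 28, 358]);
  translate([263, 0, 0]) cube([28, 28, 358]);
  translate([0, 249, 0]) cube([28, 28, 358]);
  translate([263, 249, 0]) cube([28, 28, 358]);
}
translate([1115, 197, 0]) {
  translate([0, 0, 358]) cube([291, 277, 28]);
  cube([28, 28, 358]);
  translate([263, 0, 0]) cube([28, 28, 358]);
  translate([0, 249, 0]) cube([28, 28, 358]);
  translate([263, 249, 0]) cube([28, 28, 358]);
}
translate([411, 110, 776]) {
  cube([133, 451, 16]);
  translate([0, 0, 16]) cube([133, 16, 88]);
  translate([0, 435, 16]) cube([133, 16, 88]);
  translate([0, 16, 16]) cube([16, 419, 88]);
  translate([117, 16, 16]) cube([16, 419, 88]);
}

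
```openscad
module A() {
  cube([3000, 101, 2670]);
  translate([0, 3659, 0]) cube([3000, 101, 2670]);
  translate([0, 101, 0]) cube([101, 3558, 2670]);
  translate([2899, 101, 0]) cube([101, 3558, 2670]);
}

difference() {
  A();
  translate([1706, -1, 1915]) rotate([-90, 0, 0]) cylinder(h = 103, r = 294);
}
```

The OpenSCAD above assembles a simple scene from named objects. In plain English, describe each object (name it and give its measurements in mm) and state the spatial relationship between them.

A is a box-shaped house frame (walls only): outside footprint 3000×3760 mm, wall height 2670 mm, wall thickness 101 mm. The two y-facing walls run the full x-width; the two x-facing walls fit between the inner faces of the y-facing walls.

The house frame has a circular hole of radius 294 mm through its front wall, centred at (x = 1706, z = 1915).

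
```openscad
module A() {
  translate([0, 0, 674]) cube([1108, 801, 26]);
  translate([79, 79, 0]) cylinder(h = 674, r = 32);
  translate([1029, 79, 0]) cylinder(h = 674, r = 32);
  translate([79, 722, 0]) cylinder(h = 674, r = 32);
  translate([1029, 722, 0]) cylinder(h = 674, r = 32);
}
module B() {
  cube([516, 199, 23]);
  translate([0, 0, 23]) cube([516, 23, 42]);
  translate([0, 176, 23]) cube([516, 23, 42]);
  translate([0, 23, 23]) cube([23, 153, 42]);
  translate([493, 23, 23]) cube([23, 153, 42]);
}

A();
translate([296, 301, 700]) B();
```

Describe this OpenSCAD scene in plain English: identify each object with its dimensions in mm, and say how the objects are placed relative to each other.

A is a rectangular dining table. The top is 1108×801×26 mm with its upper surface at z = 700 mm. It stands on four round legs of 64 mm diameter, each leg's bounding box inset 47 mm from the nearest pair of top edges, running from the floor to the underside of the top.

B is an open storage box with external size 516×199×65 mm and wall thickness 23 mm (the base is also 23 mm thick). The base covers the whole footprint; the four walls stand on the base, with the y-facing walls full-width and the x-facing walls fitting between their inner faces.

The open box is on top of the table, centred.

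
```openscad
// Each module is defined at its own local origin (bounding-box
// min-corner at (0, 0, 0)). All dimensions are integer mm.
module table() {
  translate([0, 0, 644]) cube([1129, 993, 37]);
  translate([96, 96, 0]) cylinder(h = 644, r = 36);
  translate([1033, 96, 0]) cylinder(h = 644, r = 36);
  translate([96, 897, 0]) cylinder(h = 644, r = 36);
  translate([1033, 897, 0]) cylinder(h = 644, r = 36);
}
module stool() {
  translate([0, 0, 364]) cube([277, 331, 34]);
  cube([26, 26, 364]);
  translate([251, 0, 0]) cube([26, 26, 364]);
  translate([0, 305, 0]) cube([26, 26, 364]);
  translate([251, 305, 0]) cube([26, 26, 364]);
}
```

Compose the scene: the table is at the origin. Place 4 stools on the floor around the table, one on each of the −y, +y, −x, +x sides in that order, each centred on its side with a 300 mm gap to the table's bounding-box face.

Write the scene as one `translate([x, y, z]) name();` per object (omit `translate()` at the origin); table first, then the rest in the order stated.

table();
translate([426, -631, 0]) stool();
translate([426, 1293, 0]) stool();
translate([-577, 331, 0]) stool();
translate([1429, 331, 0]) stool();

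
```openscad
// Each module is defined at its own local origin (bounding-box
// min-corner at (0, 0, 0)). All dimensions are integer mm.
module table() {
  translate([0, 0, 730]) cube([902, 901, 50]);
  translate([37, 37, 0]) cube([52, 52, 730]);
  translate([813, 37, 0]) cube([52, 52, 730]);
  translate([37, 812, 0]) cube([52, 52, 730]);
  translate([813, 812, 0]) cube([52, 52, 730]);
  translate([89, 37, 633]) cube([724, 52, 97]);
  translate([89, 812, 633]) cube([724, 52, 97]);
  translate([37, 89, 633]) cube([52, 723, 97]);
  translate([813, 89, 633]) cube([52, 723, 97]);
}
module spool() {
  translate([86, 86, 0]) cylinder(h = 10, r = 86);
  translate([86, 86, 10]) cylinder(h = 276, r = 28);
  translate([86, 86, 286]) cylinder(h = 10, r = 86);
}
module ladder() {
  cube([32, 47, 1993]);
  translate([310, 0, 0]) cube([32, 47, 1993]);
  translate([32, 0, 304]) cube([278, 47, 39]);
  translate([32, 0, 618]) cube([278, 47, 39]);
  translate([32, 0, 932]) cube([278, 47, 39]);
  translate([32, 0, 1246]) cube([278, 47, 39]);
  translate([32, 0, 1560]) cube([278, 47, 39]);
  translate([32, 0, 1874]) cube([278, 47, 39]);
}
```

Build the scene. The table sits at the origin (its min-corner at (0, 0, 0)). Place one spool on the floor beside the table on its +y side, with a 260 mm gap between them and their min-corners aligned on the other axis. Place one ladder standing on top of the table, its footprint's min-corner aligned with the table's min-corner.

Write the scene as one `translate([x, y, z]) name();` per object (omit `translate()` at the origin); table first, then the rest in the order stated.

table();
translate([0, 1161, 0]) spool();
translate([0, 0, 780]) ladder();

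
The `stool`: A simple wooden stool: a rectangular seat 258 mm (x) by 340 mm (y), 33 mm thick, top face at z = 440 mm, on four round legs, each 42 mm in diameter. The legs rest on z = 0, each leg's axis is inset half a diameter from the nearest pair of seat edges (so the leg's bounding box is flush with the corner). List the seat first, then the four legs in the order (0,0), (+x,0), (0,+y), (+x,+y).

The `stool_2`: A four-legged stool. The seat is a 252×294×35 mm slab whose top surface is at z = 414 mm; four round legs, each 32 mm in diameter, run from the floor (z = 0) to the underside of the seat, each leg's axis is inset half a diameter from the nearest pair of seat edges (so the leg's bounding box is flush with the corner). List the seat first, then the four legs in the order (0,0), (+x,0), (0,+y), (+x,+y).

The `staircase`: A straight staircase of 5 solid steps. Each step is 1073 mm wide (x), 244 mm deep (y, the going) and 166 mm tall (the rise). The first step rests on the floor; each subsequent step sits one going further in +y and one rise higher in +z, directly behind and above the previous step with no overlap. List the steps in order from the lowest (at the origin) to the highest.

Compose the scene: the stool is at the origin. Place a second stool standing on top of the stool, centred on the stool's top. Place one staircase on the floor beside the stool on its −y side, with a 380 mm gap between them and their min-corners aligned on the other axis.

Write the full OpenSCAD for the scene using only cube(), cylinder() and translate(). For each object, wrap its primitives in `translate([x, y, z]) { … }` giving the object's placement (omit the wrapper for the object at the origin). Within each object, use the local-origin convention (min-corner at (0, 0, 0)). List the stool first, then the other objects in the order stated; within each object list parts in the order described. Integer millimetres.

translate([0, 0, 407]) cube([258, 340, 33]);
translate([21, 21, 0]) cylinder(h = 407, r = 21);
translate([237, 21, 0]) cylinder(h = 407, r = 21);
translate([21, 319, 0]) cylinder(h = 407, r = 21);
translate([237, 319, 0]) cylinder(h = 407, r = 21);
translate([3, 23, 440]) {
  translate([0, 0, 379]) cube([252, 294, 35]);
  translate([16, 16, 0]) cylinder(h = 379, r = 16);
  translate([236, 16, 0]) cylinder(h = 379, r = 16);
  translate([16, 278, 0]) cylinder(h = 379, r = 16);
  translate([236, 278, 0]) cylinder(h = 379, r = 16);
}
translate([0, -1600, 0]) {
  cube([1073, 244, 166]);
  translate([0, 244, 166]) cube([1073, 244, 166]);
  translate([0, 488, 332]) cube([1073, 244, 166]);
  translate([0, 732, 498]) cube([1073, 244, 166]);
  translate([0, 976, 664]) cube([1073, 244, 166]);
}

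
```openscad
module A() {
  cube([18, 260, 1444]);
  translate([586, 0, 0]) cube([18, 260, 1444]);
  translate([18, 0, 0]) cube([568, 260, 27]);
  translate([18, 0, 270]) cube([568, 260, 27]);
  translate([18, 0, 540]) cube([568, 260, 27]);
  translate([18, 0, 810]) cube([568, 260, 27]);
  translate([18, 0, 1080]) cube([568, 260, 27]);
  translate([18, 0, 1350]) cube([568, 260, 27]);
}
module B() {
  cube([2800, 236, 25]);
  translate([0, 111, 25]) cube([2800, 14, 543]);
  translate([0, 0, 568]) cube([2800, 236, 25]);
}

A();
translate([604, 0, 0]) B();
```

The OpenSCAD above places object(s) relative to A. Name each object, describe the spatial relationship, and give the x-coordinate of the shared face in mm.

A is a bookshelf. B is an I-beam. The I-beam is against the bookshelf's +x side, with their −y faces flush. The x-coordinate of the shared face is 604 mm.

The bookshelf's +x face and the I-beam's −x face are both at x = 604 mm.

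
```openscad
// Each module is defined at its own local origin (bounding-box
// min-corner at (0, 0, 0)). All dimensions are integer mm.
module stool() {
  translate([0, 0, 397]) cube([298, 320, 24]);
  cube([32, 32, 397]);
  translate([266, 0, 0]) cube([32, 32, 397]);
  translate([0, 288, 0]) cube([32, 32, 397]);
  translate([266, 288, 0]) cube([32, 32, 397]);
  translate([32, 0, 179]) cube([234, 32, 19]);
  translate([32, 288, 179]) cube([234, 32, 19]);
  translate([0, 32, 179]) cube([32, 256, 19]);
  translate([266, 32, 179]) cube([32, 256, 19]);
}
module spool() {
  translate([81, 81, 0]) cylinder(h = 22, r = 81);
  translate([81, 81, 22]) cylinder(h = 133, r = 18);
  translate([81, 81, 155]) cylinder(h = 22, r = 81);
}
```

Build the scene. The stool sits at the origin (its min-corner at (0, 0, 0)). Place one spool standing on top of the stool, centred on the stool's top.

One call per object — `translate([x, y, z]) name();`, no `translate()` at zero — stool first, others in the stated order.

stool();
translate([68, 79, 421]) spool();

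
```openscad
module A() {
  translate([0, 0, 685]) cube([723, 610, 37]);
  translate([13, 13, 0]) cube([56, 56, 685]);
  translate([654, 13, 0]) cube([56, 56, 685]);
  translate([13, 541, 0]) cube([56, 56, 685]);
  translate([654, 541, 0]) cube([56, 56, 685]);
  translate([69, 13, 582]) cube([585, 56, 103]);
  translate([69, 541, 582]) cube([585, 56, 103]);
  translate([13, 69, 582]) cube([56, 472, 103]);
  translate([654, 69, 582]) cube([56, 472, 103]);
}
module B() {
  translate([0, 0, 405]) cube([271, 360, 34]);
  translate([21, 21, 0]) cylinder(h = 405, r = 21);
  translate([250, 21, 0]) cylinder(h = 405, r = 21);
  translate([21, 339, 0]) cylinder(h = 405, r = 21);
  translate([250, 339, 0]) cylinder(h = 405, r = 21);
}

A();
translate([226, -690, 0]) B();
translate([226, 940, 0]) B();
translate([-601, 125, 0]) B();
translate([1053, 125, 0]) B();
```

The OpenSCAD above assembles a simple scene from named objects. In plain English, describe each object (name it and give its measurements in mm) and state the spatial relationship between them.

A is a table: top 723 mm (x) × 610 mm (y), 37 mm thick, upper face at z = 722 mm, on four 56×56 mm square legs, each inset 13 mm from the nearest pair of top edges, running from z = 0 to the bottom of the top. Four apron rails, 56 mm thick and 103 mm tall, run between adjacent legs with their top edges flush with the underside of the top and their outer faces flush with the legs' outer faces.

B is a four-legged stool. The seat is a 271×360×34 mm slab whose top surface is at z = 439 mm; four round legs, each 42 mm in diameter, run from the floor (z = 0) to the underside of the seat, each leg's axis is inset half a diameter from the nearest pair of seat edges (so the leg's bounding box is flush with the corner).

Four stools sit around the table at the −y, +y, −x, +x sides.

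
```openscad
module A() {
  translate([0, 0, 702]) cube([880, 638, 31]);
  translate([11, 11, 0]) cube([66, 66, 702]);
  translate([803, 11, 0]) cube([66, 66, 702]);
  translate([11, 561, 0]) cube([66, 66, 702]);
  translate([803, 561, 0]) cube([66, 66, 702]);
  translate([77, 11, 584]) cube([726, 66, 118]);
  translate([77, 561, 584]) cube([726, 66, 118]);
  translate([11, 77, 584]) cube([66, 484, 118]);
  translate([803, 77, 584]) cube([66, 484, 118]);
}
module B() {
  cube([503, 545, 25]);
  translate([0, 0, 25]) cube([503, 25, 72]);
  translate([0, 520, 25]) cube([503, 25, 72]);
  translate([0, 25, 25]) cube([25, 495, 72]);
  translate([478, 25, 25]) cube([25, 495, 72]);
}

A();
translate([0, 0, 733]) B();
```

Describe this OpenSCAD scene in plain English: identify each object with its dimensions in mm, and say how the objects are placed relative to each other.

A is a table: top 880 mm (x) × 638 mm (y), 31 mm thick, upper face at z = 733 mm, on four 66×66 mm square legs, each inset 11 mm from the nearest pair of top edges, running from z = 0 to the bottom of the top. Four apron rails, 66 mm thick and 118 mm tall, run between adjacent legs with their top edges flush with the underside of the top and their outer faces flush with the legs' outer faces.

B is an open-topped rectangular box: outside dimensions 503×545×97 mm, with a uniform wall and base thickness of 25 mm. The base is a full 503×545 slab on the floor; four walls sit on top of the base. The front and back walls (the −y and +y sides) span the full width; the two side walls fit between them.

The open box is on top of the table.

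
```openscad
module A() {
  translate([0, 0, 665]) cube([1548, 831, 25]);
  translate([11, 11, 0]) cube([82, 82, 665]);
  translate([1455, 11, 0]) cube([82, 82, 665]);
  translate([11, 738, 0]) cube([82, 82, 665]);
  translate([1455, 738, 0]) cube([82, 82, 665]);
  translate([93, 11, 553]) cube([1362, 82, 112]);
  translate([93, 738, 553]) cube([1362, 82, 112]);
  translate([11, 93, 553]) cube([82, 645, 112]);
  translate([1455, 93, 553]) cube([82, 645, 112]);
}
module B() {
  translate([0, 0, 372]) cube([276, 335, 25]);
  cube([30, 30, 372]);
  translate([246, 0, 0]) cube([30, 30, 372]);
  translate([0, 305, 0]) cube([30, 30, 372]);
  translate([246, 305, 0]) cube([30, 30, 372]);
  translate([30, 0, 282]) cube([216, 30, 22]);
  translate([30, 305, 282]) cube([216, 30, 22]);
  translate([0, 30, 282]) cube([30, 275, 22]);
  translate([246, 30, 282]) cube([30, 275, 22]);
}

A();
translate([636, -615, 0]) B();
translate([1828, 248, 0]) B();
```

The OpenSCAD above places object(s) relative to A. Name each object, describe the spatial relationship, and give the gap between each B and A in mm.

A is a table. B is a stool. Two stools sit around the table at the −y, +x sides. The gap between each stool and the table is 280 mm.

Each stool's nearest face is 280 mm from the table's bounding box.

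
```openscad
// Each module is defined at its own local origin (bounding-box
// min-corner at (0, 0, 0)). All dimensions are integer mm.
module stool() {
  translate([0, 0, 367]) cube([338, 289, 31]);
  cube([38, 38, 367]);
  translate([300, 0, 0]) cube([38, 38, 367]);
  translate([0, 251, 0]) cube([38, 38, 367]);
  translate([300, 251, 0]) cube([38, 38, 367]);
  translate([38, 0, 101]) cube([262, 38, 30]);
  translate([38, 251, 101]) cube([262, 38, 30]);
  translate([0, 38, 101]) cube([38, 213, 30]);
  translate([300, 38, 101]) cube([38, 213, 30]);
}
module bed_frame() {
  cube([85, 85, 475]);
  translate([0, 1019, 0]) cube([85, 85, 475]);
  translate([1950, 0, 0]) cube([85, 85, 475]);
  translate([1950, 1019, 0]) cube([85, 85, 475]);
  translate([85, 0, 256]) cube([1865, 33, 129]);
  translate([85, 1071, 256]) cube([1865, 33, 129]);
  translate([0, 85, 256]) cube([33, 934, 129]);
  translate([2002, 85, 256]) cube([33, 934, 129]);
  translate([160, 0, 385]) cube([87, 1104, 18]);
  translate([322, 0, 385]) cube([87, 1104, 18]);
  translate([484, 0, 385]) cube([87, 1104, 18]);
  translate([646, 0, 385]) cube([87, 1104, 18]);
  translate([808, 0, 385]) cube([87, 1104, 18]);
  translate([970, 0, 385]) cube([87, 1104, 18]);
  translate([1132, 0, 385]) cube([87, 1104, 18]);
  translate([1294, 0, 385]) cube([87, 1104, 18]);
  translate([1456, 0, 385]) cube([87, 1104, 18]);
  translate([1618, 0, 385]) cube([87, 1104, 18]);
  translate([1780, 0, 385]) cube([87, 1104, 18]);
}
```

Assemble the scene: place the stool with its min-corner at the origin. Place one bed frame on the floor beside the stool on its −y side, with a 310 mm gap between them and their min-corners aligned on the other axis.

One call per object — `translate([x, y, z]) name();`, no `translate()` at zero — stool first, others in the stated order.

stool();
translate([0, -1414, 0]) bed_frame();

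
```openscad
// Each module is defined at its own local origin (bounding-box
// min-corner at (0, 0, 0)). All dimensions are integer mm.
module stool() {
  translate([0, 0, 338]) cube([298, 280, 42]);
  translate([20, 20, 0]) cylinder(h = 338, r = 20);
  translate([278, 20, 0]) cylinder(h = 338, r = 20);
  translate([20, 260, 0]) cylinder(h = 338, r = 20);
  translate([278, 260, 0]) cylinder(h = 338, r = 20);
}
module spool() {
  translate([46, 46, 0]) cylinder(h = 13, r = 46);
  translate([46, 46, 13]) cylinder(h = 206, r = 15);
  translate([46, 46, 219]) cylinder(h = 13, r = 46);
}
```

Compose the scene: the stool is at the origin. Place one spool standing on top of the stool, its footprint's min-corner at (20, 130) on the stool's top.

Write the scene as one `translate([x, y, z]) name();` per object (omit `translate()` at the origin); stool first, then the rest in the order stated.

stool();
translate([20, 130, 380]) spool();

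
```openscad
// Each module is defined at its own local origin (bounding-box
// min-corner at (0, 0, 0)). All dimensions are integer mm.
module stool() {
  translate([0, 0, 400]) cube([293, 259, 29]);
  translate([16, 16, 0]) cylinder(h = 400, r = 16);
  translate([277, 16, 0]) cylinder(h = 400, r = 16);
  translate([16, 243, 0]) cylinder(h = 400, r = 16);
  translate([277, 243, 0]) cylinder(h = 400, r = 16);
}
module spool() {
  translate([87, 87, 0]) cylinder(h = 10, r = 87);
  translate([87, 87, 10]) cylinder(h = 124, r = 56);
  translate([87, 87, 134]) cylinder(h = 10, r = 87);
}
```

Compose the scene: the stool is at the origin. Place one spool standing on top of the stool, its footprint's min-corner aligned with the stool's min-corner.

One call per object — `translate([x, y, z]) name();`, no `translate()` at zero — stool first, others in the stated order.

stool();
translate([0, 0, 429]) spool();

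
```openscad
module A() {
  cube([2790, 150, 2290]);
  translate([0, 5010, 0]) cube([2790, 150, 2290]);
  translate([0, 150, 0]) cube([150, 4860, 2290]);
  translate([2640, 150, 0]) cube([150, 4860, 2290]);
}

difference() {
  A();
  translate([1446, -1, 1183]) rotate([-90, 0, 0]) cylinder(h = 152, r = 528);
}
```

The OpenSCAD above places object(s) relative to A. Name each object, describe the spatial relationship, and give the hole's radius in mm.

A is a house frame. The house frame has a circular hole through its front wall. The hole's radius is 528 mm.

The subtracted cylinder has r = 528 mm.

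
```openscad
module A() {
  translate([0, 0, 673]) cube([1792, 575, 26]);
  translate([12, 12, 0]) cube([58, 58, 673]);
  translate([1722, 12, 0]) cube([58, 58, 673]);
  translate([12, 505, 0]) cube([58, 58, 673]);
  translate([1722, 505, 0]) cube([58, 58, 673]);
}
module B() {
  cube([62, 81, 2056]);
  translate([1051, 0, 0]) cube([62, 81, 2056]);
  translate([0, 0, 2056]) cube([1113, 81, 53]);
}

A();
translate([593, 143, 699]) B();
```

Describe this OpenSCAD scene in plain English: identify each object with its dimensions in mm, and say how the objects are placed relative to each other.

A is a rectangular dining table. The top is 1792×575×26 mm with its upper surface at z = 699 mm. It stands on four 58×58 mm square legs, each inset 12 mm from the nearest pair of top edges, running from the floor to the underside of the top.

B is a rectangular door frame: two vertical jambs of 62×81 mm section, 2056 mm tall, with a clear opening 989 mm wide between their inner faces. A header 53 mm tall and 81 mm deep lies on top of the jambs and spans the full outside width.

The door frame is on top of the table.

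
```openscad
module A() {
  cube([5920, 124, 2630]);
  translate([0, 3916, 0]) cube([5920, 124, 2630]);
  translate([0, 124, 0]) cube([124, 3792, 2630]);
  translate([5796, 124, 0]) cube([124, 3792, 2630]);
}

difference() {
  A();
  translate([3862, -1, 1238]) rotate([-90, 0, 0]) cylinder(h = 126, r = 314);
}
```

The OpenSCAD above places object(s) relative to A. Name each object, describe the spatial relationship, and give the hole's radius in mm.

A is a house frame. The house frame has a circular hole through its front wall. The hole's radius is 314 mm.

The subtracted cylinder has r = 314 mm.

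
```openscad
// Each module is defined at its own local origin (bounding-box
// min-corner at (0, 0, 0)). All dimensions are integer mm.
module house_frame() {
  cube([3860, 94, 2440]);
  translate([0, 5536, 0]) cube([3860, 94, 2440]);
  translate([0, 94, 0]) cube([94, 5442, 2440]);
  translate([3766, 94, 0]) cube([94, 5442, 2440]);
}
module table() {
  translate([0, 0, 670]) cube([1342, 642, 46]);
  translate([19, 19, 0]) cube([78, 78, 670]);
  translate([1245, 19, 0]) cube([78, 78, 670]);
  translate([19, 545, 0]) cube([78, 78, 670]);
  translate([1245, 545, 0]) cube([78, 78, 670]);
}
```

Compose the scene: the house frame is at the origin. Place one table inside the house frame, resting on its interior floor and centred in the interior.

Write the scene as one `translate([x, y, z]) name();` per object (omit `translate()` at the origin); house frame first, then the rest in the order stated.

house_frame();
translate([1259, 2494, 0]) table();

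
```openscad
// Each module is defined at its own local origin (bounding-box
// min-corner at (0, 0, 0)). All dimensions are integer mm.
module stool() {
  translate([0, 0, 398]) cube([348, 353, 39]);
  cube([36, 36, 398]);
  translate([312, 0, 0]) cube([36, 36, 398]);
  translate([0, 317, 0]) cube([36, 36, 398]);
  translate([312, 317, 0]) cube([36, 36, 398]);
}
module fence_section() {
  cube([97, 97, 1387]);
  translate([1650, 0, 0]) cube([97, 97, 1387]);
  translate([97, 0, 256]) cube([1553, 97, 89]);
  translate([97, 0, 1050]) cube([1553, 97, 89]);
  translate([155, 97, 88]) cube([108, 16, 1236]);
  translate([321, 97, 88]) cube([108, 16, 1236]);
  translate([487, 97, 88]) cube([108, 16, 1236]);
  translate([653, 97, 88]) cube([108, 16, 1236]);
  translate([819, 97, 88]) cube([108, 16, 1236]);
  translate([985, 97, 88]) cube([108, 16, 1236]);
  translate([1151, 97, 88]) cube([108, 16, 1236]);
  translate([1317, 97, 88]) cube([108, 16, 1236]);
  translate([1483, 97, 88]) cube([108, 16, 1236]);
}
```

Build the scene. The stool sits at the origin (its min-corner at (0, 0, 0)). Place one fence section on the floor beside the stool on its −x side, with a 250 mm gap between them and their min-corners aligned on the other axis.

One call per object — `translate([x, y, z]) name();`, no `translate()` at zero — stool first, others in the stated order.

stool();
translate([-1997, 0, 0]) fence_section();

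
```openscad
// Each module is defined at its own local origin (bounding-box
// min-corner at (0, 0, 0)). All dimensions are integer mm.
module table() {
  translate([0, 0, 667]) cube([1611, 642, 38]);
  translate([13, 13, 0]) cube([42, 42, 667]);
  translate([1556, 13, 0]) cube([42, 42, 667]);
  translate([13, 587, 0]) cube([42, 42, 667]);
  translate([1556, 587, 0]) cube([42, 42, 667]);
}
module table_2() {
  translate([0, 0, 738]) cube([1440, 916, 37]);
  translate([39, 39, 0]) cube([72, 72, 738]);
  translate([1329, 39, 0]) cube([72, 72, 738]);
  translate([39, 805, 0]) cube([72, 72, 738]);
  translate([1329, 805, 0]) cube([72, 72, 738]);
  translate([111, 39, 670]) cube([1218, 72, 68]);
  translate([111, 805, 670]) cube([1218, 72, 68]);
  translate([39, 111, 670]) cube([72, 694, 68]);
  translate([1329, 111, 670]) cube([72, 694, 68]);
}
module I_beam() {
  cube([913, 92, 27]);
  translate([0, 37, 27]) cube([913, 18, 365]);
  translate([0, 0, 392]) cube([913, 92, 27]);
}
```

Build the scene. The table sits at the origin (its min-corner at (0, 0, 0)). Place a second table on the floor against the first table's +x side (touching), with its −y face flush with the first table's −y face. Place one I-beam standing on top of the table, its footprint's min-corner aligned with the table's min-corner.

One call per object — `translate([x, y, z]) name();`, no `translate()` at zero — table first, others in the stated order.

table();
translate([1611, 0, 0]) table_2();
translate([0, 0, 705]) I_beam();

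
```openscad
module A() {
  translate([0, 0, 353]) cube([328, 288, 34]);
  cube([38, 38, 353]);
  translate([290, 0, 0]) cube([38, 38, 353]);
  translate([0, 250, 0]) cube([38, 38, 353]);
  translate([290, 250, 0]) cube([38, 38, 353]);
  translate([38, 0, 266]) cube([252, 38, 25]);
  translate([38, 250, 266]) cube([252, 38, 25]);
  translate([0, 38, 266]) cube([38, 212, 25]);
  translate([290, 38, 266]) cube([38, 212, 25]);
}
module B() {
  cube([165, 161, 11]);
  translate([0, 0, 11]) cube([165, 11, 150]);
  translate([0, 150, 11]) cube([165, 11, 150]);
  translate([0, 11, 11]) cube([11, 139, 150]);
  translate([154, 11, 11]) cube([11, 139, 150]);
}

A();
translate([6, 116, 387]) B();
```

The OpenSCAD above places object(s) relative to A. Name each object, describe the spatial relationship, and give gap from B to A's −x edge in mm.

The open box's min-x is at 6; the stool's min-x is 0; gap = 6 mm.

A is a stool. B is an open box. The open box is on top of the stool. The gap from the open box to the stool's −x edge is 6 mm.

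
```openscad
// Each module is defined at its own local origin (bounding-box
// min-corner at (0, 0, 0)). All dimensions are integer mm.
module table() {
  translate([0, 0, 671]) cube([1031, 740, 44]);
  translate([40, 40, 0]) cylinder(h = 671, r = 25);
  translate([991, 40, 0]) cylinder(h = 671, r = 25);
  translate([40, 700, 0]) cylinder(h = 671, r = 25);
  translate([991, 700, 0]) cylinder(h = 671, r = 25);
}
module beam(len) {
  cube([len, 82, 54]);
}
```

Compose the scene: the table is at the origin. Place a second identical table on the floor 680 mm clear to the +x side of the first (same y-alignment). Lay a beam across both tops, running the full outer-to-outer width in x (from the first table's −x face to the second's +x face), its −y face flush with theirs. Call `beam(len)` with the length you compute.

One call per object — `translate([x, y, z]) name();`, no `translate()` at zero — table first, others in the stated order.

table();
translate([1711, 0, 0]) table();
translate([0, 0, 715]) beam(2742);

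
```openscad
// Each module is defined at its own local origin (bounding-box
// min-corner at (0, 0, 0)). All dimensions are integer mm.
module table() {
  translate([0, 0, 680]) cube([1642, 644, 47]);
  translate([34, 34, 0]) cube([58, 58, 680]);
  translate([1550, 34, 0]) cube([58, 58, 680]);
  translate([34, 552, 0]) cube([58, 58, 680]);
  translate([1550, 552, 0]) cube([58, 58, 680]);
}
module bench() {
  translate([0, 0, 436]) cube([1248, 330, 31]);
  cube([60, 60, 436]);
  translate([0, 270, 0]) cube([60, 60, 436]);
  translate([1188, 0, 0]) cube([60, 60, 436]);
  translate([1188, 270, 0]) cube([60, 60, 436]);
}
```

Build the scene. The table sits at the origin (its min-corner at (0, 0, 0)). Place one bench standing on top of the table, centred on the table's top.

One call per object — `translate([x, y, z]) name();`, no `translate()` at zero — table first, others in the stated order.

table();
translate([197, 157, 727]) bench();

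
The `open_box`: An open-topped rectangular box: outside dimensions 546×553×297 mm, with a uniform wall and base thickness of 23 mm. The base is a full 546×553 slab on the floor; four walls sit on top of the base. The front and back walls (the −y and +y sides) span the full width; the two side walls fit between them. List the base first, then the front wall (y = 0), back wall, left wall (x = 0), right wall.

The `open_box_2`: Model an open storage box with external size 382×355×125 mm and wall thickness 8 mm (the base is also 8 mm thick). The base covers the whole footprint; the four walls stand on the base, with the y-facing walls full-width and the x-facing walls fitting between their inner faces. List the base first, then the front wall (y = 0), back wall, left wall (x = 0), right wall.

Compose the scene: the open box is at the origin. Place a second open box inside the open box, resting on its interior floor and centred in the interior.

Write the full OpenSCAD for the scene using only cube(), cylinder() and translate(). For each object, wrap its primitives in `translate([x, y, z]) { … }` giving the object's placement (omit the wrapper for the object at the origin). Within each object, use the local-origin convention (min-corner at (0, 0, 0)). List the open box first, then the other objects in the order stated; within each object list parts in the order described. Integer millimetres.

cube([546, 553, 23]);
translate([0, 0, 23]) cube([546, 23, 274]);
translate([0, 530, 23]) cube([546, 23, 274]);
translate([0, 23, 23]) cube([23, 507, 274]);
translate([523, 23, 23]) cube([23, 507, 274]);
translate([82, 99, 23]) {
  cube([382, 355, 8]);
  translate([0, 0, 8]) cube([382, 8, 117]);
  translate([0, 347, 8]) cube([382, 8, 117]);
  translate([0, 8, 8]) cube([8, 339, 117]);
  translate([374, 8, 8]) cube([8, 339, 117]);
}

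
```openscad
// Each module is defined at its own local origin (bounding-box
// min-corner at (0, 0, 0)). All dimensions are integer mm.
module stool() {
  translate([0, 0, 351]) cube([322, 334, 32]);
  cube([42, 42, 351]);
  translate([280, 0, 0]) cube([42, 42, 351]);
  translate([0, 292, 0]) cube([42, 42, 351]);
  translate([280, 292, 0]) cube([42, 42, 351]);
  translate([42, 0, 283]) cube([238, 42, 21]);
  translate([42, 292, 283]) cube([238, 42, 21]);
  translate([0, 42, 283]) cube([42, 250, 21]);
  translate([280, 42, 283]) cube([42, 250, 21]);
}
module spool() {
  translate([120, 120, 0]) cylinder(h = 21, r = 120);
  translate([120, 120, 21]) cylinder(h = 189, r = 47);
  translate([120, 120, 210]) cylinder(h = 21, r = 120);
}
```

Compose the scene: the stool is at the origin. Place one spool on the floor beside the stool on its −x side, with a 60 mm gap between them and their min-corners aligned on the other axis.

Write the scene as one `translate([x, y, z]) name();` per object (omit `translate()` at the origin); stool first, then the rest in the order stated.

stool();
translate([-300, 0, 0]) spool();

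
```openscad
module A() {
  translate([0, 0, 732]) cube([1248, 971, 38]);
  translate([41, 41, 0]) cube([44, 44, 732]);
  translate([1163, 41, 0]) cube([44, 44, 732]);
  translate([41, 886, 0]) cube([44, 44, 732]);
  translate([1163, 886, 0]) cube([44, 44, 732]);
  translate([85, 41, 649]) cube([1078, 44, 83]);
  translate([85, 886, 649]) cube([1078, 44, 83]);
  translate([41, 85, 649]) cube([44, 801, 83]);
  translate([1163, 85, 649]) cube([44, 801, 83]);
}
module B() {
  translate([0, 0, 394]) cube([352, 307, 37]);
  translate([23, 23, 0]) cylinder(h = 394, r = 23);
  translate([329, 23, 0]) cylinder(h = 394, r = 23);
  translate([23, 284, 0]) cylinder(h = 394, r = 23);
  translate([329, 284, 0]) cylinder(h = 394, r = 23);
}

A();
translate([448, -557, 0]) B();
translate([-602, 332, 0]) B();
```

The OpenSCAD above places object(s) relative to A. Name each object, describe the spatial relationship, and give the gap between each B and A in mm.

A is a table. B is a stool. Two stools sit around the table at the −y, −x sides. The gap between each stool and the table is 250 mm.

Each stool's nearest face is 250 mm from the table's bounding box.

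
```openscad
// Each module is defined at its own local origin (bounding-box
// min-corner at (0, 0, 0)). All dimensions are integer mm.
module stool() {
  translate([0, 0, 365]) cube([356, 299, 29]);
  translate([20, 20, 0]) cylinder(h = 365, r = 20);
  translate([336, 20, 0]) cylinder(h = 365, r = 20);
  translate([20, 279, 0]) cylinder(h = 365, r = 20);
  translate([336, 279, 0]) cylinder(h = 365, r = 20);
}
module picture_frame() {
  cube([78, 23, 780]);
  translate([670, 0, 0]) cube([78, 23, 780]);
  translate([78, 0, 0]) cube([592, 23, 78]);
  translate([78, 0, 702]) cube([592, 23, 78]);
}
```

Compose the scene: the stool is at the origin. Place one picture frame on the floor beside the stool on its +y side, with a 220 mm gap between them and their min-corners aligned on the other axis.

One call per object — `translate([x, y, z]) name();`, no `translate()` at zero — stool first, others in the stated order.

stool();
translate([0, 519, 0]) picture_frame();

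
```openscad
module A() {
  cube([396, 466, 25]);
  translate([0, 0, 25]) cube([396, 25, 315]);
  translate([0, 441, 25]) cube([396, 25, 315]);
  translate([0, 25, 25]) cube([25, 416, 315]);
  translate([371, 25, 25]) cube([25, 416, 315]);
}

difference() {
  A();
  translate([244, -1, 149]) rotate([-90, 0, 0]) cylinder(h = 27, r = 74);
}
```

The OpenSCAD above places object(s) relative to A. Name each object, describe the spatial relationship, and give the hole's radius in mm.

A is an open box. The open box has a circular hole through its front wall. The hole's radius is 74 mm.

The subtracted cylinder has r = 74 mm.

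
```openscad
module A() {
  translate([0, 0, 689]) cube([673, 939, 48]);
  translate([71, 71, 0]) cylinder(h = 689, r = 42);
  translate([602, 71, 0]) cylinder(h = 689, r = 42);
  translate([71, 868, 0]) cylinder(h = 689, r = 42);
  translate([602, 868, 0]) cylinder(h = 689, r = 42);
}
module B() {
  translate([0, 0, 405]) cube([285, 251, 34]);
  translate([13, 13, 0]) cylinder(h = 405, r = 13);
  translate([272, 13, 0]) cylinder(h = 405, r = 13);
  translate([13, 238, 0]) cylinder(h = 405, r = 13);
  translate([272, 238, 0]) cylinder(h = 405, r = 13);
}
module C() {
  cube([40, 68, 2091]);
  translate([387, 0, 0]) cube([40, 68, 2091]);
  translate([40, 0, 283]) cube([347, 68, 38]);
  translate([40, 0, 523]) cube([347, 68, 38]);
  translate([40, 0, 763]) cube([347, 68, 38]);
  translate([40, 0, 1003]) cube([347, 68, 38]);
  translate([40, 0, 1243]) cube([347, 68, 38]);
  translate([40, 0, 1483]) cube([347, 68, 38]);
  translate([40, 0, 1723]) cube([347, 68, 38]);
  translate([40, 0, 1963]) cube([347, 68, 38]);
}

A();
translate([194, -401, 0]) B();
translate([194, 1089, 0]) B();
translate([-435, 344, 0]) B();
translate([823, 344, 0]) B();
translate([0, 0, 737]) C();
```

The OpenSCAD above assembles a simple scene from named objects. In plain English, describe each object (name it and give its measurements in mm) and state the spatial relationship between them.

A is a rectangular dining table. The top is 673×939×48 mm with its upper surface at z = 737 mm. It stands on four round legs of 84 mm diameter, each leg's bounding box inset 29 mm from the nearest pair of top edges, running from the floor to the underside of the top.

B is a simple wooden stool: a rectangular seat 285 mm (x) by 251 mm (y), 34 mm thick, top face at z = 439 mm, on four round legs, each 26 mm in diameter. The legs rest on z = 0, each leg's axis is inset half a diameter from the nearest pair of seat edges (so the leg's bounding box is flush with the corner).

C is a straight ladder. Two 40×68 mm vertical rails, 2091 mm tall, stand 427 mm apart (outside-to-outside) with their front faces coplanar on the −y side. 8 rungs, each 68 mm deep and 38 mm tall, span between the inner faces of the rails, front faces flush with the rails. The lowest rung's underside is at z = 283 mm and rungs are spaced 240 mm apart (underside to underside).

Four stools sit around the table at the −y, +y, −x, +x sides. The ladder is on top of the table.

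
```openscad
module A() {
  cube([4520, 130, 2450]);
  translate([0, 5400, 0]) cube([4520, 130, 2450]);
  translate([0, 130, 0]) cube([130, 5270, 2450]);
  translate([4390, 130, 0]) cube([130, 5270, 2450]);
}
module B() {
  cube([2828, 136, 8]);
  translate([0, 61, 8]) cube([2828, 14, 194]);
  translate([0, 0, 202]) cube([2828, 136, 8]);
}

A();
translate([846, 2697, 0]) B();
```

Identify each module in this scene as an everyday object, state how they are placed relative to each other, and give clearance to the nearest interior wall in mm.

Clearances: x = 716, y = 2567; minimum 716 mm.

A is a house frame. B is an I-beam. The I-beam sits inside the house frame, centred. The clearance to the nearest interior wall is 716 mm.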